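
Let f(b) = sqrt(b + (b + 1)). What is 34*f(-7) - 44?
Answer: -44 + 34*I*sqrt(13) ≈ -44.0 + 122.59*I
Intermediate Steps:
f(b) = sqrt(1 + 2*b) (f(b) = sqrt(b + (1 + b)) = sqrt(1 + 2*b))
34*f(-7) - 44 = 34*sqrt(1 + 2*(-7)) - 44 = 34*sqrt(1 - 14) - 44 = 34*sqrt(-13) - 44 = 34*(I*sqrt(13)) - 44 = 34*I*sqrt(13) - 44 = -44 + 34*I*sqrt(13)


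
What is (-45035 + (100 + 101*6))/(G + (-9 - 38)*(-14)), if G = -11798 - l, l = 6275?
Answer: 44329/17415 ≈ 2.5454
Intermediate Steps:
G = -18073 (G = -11798 - 1*6275 = -11798 - 6275 = -18073)
(-45035 + (100 + 101*6))/(G + (-9 - 38)*(-14)) = (-45035 + (100 + 101*6))/(-18073 + (-9 - 38)*(-14)) = (-45035 + (100 + 606))/(-18073 - 47*(-14)) = (-45035 + 706)/(-18073 + 658) = -44329/(-17415) = -44329*(-1/17415) = 44329/17415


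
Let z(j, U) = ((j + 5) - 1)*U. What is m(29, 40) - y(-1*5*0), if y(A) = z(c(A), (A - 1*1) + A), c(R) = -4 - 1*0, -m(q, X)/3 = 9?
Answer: -27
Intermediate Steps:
m(q, X) = -27 (m(q, X) = -3*9 = -27)
c(R) = -4 (c(R) = -4 + 0 = -4)
z(j, U) = U*(4 + j) (z(j, U) = ((5 + j) - 1)*U = (4 + j)*U = U*(4 + j))
y(A) = 0 (y(A) = ((A - 1*1) + A)*(4 - 4) = ((A - 1) + A)*0 = ((-1 + A) + A)*0 = (-1 + 2*A)*0 = 0)
m(29, 40) - y(-1*5*0) = -27 - 1*0 = -27 + 0 = -27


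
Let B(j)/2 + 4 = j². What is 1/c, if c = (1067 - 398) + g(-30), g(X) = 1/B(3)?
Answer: 10/6691 ≈ 0.0014945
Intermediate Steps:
B(j) = -8 + 2*j²
g(X) = ⅒ (g(X) = 1/(-8 + 2*3²) = 1/(-8 + 2*9) = 1/(-8 + 18) = 1/10 = ⅒)
c = 6691/10 (c = (1067 - 398) + ⅒ = 669 + ⅒ = 6691/10 ≈ 669.10)
1/c = 1/(6691/10) = 10/6691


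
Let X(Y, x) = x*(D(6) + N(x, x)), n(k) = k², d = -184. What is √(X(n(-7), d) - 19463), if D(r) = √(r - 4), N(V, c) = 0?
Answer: √(-19463 - 184*√2) ≈ 140.44*I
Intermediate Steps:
D(r) = √(-4 + r)
X(Y, x) = x*√2 (X(Y, x) = x*(√(-4 + 6) + 0) = x*(√2 + 0) = x*√2)
√(X(n(-7), d) - 19463) = √(-184*√2 - 19463) = √(-19463 - 184*√2)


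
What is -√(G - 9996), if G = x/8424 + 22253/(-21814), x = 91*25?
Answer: -I*√1541254870069642/392652 ≈ -99.984*I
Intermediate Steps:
x = 2275
G = -5301247/7067736 (G = 2275/8424 + 22253/(-21814) = 2275*(1/8424) + 22253*(-1/21814) = 175/648 - 22253/21814 = -5301247/7067736 ≈ -0.75006)
-√(G - 9996) = -√(-5301247/7067736 - 9996) = -√(-70654390303/7067736) = -I*√1541254870069642/392652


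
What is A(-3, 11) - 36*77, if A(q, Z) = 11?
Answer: -2761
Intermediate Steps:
A(-3, 11) - 36*77 = 11 - 36*77 = 11 - 2772 = -2761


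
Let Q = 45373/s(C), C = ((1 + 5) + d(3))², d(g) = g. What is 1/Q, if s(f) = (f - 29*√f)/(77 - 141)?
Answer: 45/725968 ≈ 6.1986e-5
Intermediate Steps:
C = 81 (C = ((1 + 5) + 3)² = (6 + 3)² = 9² = 81)
s(f) = -f/64 + 29*√f/64 (s(f) = (f - 29*√f)/(-64) = (f - 29*√f)*(-1/64) = -f/64 + 29*√f/64)
Q = 725968/45 (Q = 45373/(-1/64*81 + 29*√81/64) = 45373/(-81/64 + (29/64)*9) = 45373/(-81/64 + 261/64) = 45373/(45/16) = 45373*(16/45) = 725968/45 ≈ 16133.)
1/Q = 1/(725968/45) = 45/725968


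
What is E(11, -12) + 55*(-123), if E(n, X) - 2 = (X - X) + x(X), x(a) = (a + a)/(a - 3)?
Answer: -33807/5 ≈ -6761.4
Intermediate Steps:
x(a) = 2*a/(-3 + a) (x(a) = (2*a)/(-3 + a) = 2*a/(-3 + a))
E(n, X) = 2 + 2*X/(-3 + X) (E(n, X) = 2 + ((X - X) + 2*X/(-3 + X)) = 2 + (0 + 2*X/(-3 + X)) = 2 + 2*X/(-3 + X))
E(11, -12) + 55*(-123) = 2*(-3 + 2*(-12))/(-3 - 12) + 55*(-123) = 2*(-3 - 24)/(-15) - 6765 = 2*(-1/15)*(-27) - 6765 = 18/5 - 6765 = -33807/5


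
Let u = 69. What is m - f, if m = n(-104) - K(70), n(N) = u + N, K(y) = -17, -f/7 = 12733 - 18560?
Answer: -40807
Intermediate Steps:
f = 40789 (f = -7*(12733 - 18560) = -7*(-5827) = 40789)
n(N) = 69 + N
m = -18 (m = (69 - 104) - 1*(-17) = -35 + 17 = -18)
m - f = -18 - 1*40789 = -18 - 40789 = -40807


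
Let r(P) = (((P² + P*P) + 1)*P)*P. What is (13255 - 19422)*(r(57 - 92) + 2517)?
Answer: -18531785664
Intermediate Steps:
r(P) = P²*(1 + 2*P²) (r(P) = (((P² + P²) + 1)*P)*P = ((2*P² + 1)*P)*P = ((1 + 2*P²)*P)*P = (P*(1 + 2*P²))*P = P²*(1 + 2*P²))
(13255 - 19422)*(r(57 - 92) + 2517) = (13255 - 19422)*(((57 - 92)² + 2*(57 - 92)⁴) + 2517) = -6167*(((-35)² + 2*(-35)⁴) + 2517) = -6167*((1225 + 2*1500625) + 2517) = -6167*((1225 + 3001250) + 2517) = -6167*(3002475 + 2517) = -6167*3004992 = -18531785664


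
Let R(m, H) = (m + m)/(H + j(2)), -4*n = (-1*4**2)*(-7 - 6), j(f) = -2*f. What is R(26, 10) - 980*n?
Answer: 152906/3 ≈ 50969.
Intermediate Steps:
n = -52 (n = -(-1*4**2)*(-7 - 6)/4 = -(-1*16)*(-13)/4 = -(-4)*(-13) = -1/4*208 = -52)
R(m, H) = 2*m/(-4 + H) (R(m, H) = (m + m)/(H - 2*2) = (2*m)/(H - 4) = (2*m)/(-4 + H) = 2*m/(-4 + H))
R(26, 10) - 980*n = 2*26/(-4 + 10) - 980*(-52) = 2*26/6 + 50960 = 2*26*(1/6) + 50960 = 26/3 + 50960 = 152906/3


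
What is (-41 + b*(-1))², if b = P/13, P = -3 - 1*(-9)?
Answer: 290521/169 ≈ 1719.1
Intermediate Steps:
P = 6 (P = -3 + 9 = 6)
b = 6/13 ≈ 0.46154
(-41 + b*(-1))² = (-41 + (6/13)*(-1))² = (-41 - 6/13)² = (-539/13)² = 290521/169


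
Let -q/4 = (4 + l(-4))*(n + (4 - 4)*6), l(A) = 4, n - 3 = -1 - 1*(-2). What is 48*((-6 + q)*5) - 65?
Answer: -32225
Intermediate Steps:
n = 4 (n = 3 + (-1 - 1*(-2)) = 3 + (-1 + 2) = 3 + 1 = 4)
q = -128 (q = -4*(4 + 4)*(4 + (4 - 4)*6) = -32*(4 + 0*6) = -32*(4 + 0) = -32*4 = -4*32 = -128)
48*((-6 + q)*5) - 65 = 48*((-6 - 128)*5) - 65 = 48*(-134*5) - 65 = 48*(-670) - 65 = -32160 - 65 = -32225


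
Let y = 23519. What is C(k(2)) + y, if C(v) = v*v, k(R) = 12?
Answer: 23663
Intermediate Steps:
C(v) = v²
C(k(2)) + y = 12² + 23519 = 144 + 23519 = 23663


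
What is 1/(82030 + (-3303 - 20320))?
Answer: 1/58407 ≈ 1.7121e-5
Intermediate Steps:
1/(82030 + (-3303 - 20320)) = 1/(82030 - 23623) = 1/58407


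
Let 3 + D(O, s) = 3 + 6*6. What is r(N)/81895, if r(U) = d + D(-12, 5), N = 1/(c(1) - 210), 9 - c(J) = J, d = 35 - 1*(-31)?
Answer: 102/81895 ≈ 0.0012455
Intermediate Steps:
d = 66 (d = 35 + 31 = 66)
c(J) = 9 - J
D(O, s) = 36 (D(O, s) = -3 + (3 + 6*6) = -3 + (3 + 36) = -3 + 39 = 36)
N = -1/202 (N = 1/((9 - 1*1) - 210) = 1/((9 - 1) - 210) = 1/(8 - 210) = 1/(-202) = -1/202 ≈ -0.0049505)
r(U) = 102 (r(U) = 66 + 36 = 102)
r(N)/81895 = 102/81895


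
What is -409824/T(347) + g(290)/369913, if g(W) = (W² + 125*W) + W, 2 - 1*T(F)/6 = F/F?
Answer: -25266416912/369913 ≈ -68304.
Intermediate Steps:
T(F) = 6 (T(F) = 12 - 6*F/F = 12 - 6*1 = 12 - 6 = 6)
g(W) = W² + 126*W
-409824/T(347) + g(290)/369913 = -409824/6 + (290*(126 + 290))/369913 = -409824*⅙ + (290*416)*(1/369913) = -68304 + 120640*(1/369913) = -68304 + 120640/369913 = -25266416912/369913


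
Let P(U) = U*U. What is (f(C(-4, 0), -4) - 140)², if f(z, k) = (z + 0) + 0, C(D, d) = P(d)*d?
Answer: 19600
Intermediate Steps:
P(U) = U²
C(D, d) = d³ (C(D, d) = d²*d = d³)
f(z, k) = z (f(z, k) = z + 0 = z)
(f(C(-4, 0), -4) - 140)² = (0³ - 140)² = (0 - 140)² = (-140)² = 19600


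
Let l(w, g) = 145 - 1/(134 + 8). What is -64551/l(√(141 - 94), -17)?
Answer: -3055414/6863 ≈ -445.20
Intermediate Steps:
l(w, g) = 20589/142 (l(w, g) = 145 - 1/142 = 20589/142)
-64551/l(√(141 - 94), -17) = -64551/20589/142 = -64551*142/20589 = -3055414/6863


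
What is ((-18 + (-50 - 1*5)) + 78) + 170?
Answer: 175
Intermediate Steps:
((-18 + (-50 - 1*5)) + 78) + 170 = ((-18 + (-50 - 5)) + 78) + 170 = ((-18 - 55) + 78) + 170 = (-73 + 78) + 170 = 5 + 170 = 175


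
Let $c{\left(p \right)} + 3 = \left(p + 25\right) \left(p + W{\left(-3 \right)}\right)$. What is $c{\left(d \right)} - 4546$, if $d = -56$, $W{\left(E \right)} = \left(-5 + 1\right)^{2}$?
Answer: $-3309$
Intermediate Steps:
$W{\left(E \right)} = 16$ ($W{\left(E \right)} = \left(-4\right)^{2} = 16$)
$c{\left(p \right)} = -3 + \left(16 + p\right) \left(25 + p\right)$ ($c{\left(p \right)} = -3 + \left(p + 25\right) \left(p + 16\right) = -3 + \left(25 + p\right) \left(16 + p\right) = -3 + \left(16 + p\right) \left(25 + p\right)$)
$c{\left(d \right)} - 4546 = \left(397 + \left(-56\right)^{2} + 41 \left(-56\right)\right) - 4546 = \left(397 + 3136 - 2296\right) - 4546 = 1237 - 4546 = -3309$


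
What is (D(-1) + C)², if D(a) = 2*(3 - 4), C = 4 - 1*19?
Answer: 289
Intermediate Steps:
C = -15 (C = 4 - 19 = -15)
D(a) = -2 (D(a) = 2*(-1) = -2)
(D(-1) + C)² = (-2 - 15)² = (-17)² = 289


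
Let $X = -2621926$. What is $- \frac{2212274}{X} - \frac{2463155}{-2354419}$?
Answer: $\frac{5833415037668}{3086556195497} \approx 1.8899$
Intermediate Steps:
$- \frac{2212274}{X} - \frac{2463155}{-2354419} = - \frac{2212274}{-2621926} - \frac{2463155}{-2354419} = \left(-2212274\right) \left(- \frac{1}{2621926}\right) - - \frac{2463155}{2354419} = \frac{1106137}{1310963} + \frac{2463155}{2354419} = \frac{5833415037668}{3086556195497}$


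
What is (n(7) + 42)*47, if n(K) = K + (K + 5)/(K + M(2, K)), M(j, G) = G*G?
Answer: 32383/14 ≈ 2313.1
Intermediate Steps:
M(j, G) = G²
n(K) = K + (5 + K)/(K + K²) (n(K) = K + (K + 5)/(K + K²) = K + (5 + K)/(K + K²))
(n(7) + 42)*47 = ((5 + 7 + 7² + 7³)/(7*(1 + 7)) + 42)*47 = ((⅐)*(5 + 7 + 49 + 343)/8 + 42)*47 = ((⅐)*(⅛)*404 + 42)*47 = (101/14 + 42)*47 = (689/14)*47 = 32383/14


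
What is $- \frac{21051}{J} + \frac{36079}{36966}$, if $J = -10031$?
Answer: $\frac{1140079715}{370805946} \approx 3.0746$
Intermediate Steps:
$- \frac{21051}{J} + \frac{36079}{36966} = - \frac{21051}{-10031} + \frac{36079}{36966} = \left(-21051\right) \left(- \frac{1}{10031}\right) + 36079 \cdot \frac{1}{36966} = \frac{21051}{10031} + \frac{36079}{36966} = \frac{1140079715}{370805946}$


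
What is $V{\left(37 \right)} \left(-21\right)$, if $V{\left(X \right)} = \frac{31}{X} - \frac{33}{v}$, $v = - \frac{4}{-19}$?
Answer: $\frac{484575}{148} \approx 3274.2$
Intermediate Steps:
$v = \frac{4}{19}$ ($v = \left(-4\right) \left(- \frac{1}{19}\right) = \frac{4}{19} \approx 0.21053$)
$V{\left(X \right)} = - \frac{627}{4} + \frac{31}{X}$ ($V{\left(X \right)} = \frac{31}{X} - \frac{33}{\frac{4}{19}} = \frac{31}{X} - \frac{627}{4} = - \frac{627}{4} + \frac{31}{X}$)
$V{\left(37 \right)} \left(-21\right) = \left(- \frac{627}{4} + \frac{31}{37}\right) \left(-21\right) = \left(- \frac{23075}{148}\right) \left(-21\right) = \frac{484575}{148}$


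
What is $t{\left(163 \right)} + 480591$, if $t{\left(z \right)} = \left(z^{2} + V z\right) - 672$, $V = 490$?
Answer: $586358$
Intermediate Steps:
$t{\left(z \right)} = -672 + z^{2} + 490 z$ ($t{\left(z \right)} = \left(z^{2} + 490 z\right) - 672 = -672 + z^{2} + 490 z$)
$t{\left(163 \right)} + 480591 = \left(-672 + 163^{2} + 490 \cdot 163\right) + 480591 = \left(-672 + 26569 + 79870\right) + 480591 = 105767 + 480591 = 586358$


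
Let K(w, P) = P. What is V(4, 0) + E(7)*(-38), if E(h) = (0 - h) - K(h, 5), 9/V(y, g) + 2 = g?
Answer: 903/2 ≈ 451.50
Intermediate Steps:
V(y, g) = 9/(-2 + g)
E(h) = -5 - h (E(h) = (0 - h) - 1*5 = -h - 5 = -5 - h)
V(4, 0) + E(7)*(-38) = 9/(-2 + 0) + (-5 - 1*7)*(-38) = 9/(-2) + (-5 - 7)*(-38) = 9*(-½) - 12*(-38) = -9/2 + 456 = 903/2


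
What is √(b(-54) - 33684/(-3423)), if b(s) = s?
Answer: I*√1173274/163 ≈ 6.6453*I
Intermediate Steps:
√(b(-54) - 33684/(-3423)) = √(-54 - 33684/(-3423)) = √(-54 - 33684*(-1/3423)) = √(-54 + 1604/163) = √(-7198/163) = I*√1173274/163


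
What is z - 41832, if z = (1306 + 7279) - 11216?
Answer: -44463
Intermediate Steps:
z = -2631 (z = 8585 - 11216 = -2631)
z - 41832 = -2631 - 41832 = -44463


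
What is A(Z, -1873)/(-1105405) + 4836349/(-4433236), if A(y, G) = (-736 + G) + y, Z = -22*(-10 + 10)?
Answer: -5334558053621/4900521240580 ≈ -1.0886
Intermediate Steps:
Z = 0 (Z = -22*0 = 0)
A(y, G) = -736 + G + y
A(Z, -1873)/(-1105405) + 4836349/(-4433236) = (-736 - 1873 + 0)/(-1105405) + 4836349/(-4433236) = -2609*(-1/1105405) + 4836349*(-1/4433236) = 2609/1105405 - 4836349/4433236 = -5334558053621/4900521240580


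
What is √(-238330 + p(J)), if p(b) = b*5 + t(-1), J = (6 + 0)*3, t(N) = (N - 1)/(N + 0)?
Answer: 7*I*√4862 ≈ 488.1*I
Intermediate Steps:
t(N) = (-1 + N)/N
J = 18 (J = 6*3 = 18)
p(b) = 2 + 5*b (p(b) = b*5 + (-1 - 1)/(-1) = 5*b - 1*(-2) = 5*b + 2 = 2 + 5*b)
√(-238330 + p(J)) = √(-238330 + (2 + 5*18)) = √(-238330 + (2 + 90)) = √(-238330 + 92) = √(-238238) = 7*I*√4862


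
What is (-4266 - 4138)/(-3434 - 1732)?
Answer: 4202/2583 ≈ 1.6268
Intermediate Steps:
(-4266 - 4138)/(-3434 - 1732) = -8404/(-5166) = -8404*(-1/5166) = 4202/2583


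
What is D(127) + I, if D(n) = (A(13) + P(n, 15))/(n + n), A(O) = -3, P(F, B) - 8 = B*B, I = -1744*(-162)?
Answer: 35881171/127 ≈ 2.8253e+5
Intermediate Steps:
I = 282528
P(F, B) = 8 + B² (P(F, B) = 8 + B*B = 8 + B²)
D(n) = 115/n (D(n) = (-3 + (8 + 15²))/(n + n) = (-3 + (8 + 225))/((2*n)) = (-3 + 233)*(1/(2*n)) = 230*(1/(2*n)) = 115/n)
D(127) + I = 115/127 + 282528 = 35881171/127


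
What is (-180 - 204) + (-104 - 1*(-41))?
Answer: -447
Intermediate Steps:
(-180 - 204) + (-104 - 1*(-41)) = -384 + (-104 + 41) = -384 - 63 = -447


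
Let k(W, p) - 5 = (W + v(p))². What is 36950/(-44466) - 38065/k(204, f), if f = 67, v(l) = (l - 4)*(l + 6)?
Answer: -427042637795/512888941662 ≈ -0.83262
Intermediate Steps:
v(l) = (-4 + l)*(6 + l)
k(W, p) = 5 + (-24 + W + p² + 2*p)² (k(W, p) = 5 + (W + (-24 + p² + 2*p))² = 5 + (-24 + W + p² + 2*p)²)
36950/(-44466) - 38065/k(204, f) = 36950/(-44466) - 38065/(5 + (-24 + 204 + 67² + 2*67)²) = 36950*(-1/44466) - 38065/(5 + (-24 + 204 + 4489 + 134)²) = -18475/22233 - 38065/(5 + 4803²) = -18475/22233 - 38065/(5 + 23068809) = -18475/22233 - 38065/23068814 = -427042637795/512888941662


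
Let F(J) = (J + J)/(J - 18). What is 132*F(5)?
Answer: -1320/13 ≈ -101.54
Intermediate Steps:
F(J) = 2*J/(-18 + J) (F(J) = (2*J)/(-18 + J) = 2*J/(-18 + J))
132*F(5) = 132*(2*5/(-18 + 5)) = 132*(2*5/(-13)) = 132*(2*5*(-1/13)) = 132*(-10/13) = -1320/13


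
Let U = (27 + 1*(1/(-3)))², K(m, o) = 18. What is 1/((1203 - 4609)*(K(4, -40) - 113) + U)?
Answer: 9/2918530 ≈ 3.0837e-6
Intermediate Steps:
U = 6400/9 (U = (27 + 1*(1*(-⅓)))² = (27 + 1*(-⅓))² = (27 - ⅓)² = (80/3)² = 6400/9 ≈ 711.11)
1/((1203 - 4609)*(K(4, -40) - 113) + U) = 1/((1203 - 4609)*(18 - 113) + 6400/9) = 1/(-3406*(-95) + 6400/9) = 1/(323570 + 6400/9) = 1/(2918530/9) = 9/2918530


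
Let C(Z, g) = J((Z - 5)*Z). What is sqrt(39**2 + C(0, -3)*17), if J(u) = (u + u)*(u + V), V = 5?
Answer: 39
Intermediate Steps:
J(u) = 2*u*(5 + u) (J(u) = (u + u)*(u + 5) = (2*u)*(5 + u) = 2*u*(5 + u))
C(Z, g) = 2*Z*(-5 + Z)*(5 + Z*(-5 + Z)) (C(Z, g) = 2*((Z - 5)*Z)*(5 + (Z - 5)*Z) = 2*((-5 + Z)*Z)*(5 + (-5 + Z)*Z) = 2*(Z*(-5 + Z))*(5 + Z*(-5 + Z)) = 2*Z*(-5 + Z)*(5 + Z*(-5 + Z)))
sqrt(39**2 + C(0, -3)*17) = sqrt(39**2 + (2*0*(-5 + 0)*(5 + 0*(-5 + 0)))*17) = sqrt(1521 + (2*0*(-5)*(5 + 0*(-5)))*17) = sqrt(1521 + (2*0*(-5)*(5 + 0))*17) = sqrt(1521 + (2*0*(-5)*5)*17) = sqrt(1521 + 0*17) = sqrt(1521 + 0) = sqrt(1521) = 39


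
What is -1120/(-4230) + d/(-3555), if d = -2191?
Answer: 147217/167085 ≈ 0.88109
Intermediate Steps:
-1120/(-4230) + d/(-3555) = -1120/(-4230) - 2191/(-3555) = -1120*(-1/4230) - 2191*(-1/3555) = 112/423 + 2191/3555 = 147217/167085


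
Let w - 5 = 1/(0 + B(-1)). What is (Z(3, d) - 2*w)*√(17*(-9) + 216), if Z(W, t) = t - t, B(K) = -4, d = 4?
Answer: -57*√7/2 ≈ -75.404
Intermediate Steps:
Z(W, t) = 0
w = 19/4 (w = 5 + 1/(0 - 4) = 5 + 1/(-4) = 5 - ¼ = 19/4 ≈ 4.7500)
(Z(3, d) - 2*w)*√(17*(-9) + 216) = (0 - 2*19/4)*√(17*(-9) + 216) = (0 - 19/2)*√(-153 + 216) = -57*√7/2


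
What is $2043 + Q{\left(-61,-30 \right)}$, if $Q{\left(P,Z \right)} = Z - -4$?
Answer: $2017$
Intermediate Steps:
$Q{\left(P,Z \right)} = 4 + Z$ ($Q{\left(P,Z \right)} = Z + 4 = 4 + Z$)
$2043 + Q{\left(-61,-30 \right)} = 2043 + \left(4 - 30\right) = 2043 - 26 = 2017$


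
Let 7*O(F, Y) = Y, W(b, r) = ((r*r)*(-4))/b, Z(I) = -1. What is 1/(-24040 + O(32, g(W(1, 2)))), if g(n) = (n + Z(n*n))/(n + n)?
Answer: -224/5384943 ≈ -4.1597e-5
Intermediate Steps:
W(b, r) = -4*r**2/b (W(b, r) = (r**2*(-4))/b = (-4*r**2)/b = -4*r**2/b)
g(n) = (-1 + n)/(2*n) (g(n) = (n - 1)/(n + n) = (-1 + n)/((2*n)) = (-1 + n)*(1/(2*n)) = (-1 + n)/(2*n))
O(F, Y) = Y/7
1/(-24040 + O(32, g(W(1, 2)))) = 1/(-24040 + ((-1 - 4*2**2/1)/(2*((-4*2**2/1))))/7) = 1/(-24040 + ((-1 - 4*1*4)/(2*((-4*1*4))))/7) = 1/(-24040 + ((1/2)*(-1 - 16)/(-16))/7) = 1/(-24040 + ((1/2)*(-1/16)*(-17))/7) = 1/(-24040 + (1/7)*(17/32)) = 1/(-24040 + 17/224) = 1/(-5384943/224) = -224/5384943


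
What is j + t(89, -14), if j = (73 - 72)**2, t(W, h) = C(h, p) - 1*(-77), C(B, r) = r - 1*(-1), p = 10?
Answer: 89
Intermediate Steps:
C(B, r) = 1 + r (C(B, r) = r + 1 = 1 + r)
t(W, h) = 88 (t(W, h) = (1 + 10) - 1*(-77) = 11 + 77 = 88)
j = 1 (j = 1**2 = 1)
j + t(89, -14) = 1 + 88 = 89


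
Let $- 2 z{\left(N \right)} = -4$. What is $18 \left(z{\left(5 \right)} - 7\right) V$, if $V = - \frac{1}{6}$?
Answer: $15$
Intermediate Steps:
$z{\left(N \right)} = 2$ ($z{\left(N \right)} = \left(- \frac{1}{2}\right) \left(-4\right) = 2$)
$V = - \frac{1}{6}$ ($V = \left(-1\right) \frac{1}{6} = - \frac{1}{6} \approx -0.16667$)
$18 \left(z{\left(5 \right)} - 7\right) V = 18 \left(2 - 7\right) \left(- \frac{1}{6}\right) = 18 \left(-5\right) \left(- \frac{1}{6}\right) = \left(-90\right) \left(- \frac{1}{6}\right) = 15$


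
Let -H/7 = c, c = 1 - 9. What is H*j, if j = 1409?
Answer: 78904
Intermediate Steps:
c = -8
H = 56 (H = -7*(-8) = 56)
H*j = 56*1409 = 78904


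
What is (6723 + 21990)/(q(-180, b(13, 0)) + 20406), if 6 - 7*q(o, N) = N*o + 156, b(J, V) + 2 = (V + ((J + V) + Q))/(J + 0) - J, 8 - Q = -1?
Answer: 870961/607952 ≈ 1.4326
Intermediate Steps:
Q = 9 (Q = 8 - 1*(-1) = 8 + 1 = 9)
b(J, V) = -2 - J + (9 + J + 2*V)/J (b(J, V) = -2 + ((V + ((J + V) + 9))/(J + 0) - J) = -2 + ((V + (9 + J + V))/J - J) = -2 + ((9 + J + 2*V)/J - J) = -2 + (-J + (9 + J + 2*V)/J) = -2 - J + (9 + J + 2*V)/J)
q(o, N) = -150/7 - N*o/7 (q(o, N) = 6/7 - (N*o + 156)/7 = 6/7 - (156 + N*o)/7 = 6/7 + (-156/7 - N*o/7) = -150/7 - N*o/7)
(6723 + 21990)/(q(-180, b(13, 0)) + 20406) = (6723 + 21990)/((-150/7 - 1/7*(9 - 1*13 - 1*13**2 + 2*0)/13*(-180)) + 20406) = 28713/((-150/7 - 1/7*(9 - 13 - 1*169 + 0)/13*(-180)) + 20406) = 28713/((-150/7 - 1/7*(9 - 13 - 169 + 0)/13*(-180)) + 20406) = 28713/((-150/7 - 1/7*(1/13)*(-173)*(-180)) + 20406) = 28713/((-150/7 - 1/7*(-173/13)*(-180)) + 20406) = 28713/((-150/7 - 31140/91) + 20406) = 28713/(-33090/91 + 20406) = 28713/(1823856/91) = 28713*(91/1823856) = 870961/607952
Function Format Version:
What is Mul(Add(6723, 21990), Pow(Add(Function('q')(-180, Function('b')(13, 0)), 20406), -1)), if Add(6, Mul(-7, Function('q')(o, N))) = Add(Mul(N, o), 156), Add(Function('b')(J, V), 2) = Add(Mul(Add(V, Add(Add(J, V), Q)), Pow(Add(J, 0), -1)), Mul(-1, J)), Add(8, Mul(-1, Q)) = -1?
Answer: Rational(870961, 607952) ≈ 1.4326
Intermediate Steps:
Q = 9 (Q = Add(8, Mul(-1, -1)) = Add(8, 1) = 9)
Function('b')(J, V) = Add(-2, Mul(-1, J), Mul(Pow(J, -1), Add(9, J, Mul(2, V)))) (Function('b')(J, V) = Add(-2, Add(Mul(Add(V, Add(Add(J, V), 9)), Pow(Add(J, 0), -1)), Mul(-1, J))) = Add(-2, Add(Mul(Add(V, Add(9, J, V)), Pow(J, -1)), Mul(-1, J))) = Add(-2, Add(Mul(Add(9, J, Mul(2, V)), Pow(J, -1)), Mul(-1, J))) = Add(-2, Add(Mul(Pow(J, -1), Add(9, J, Mul(2, V))), Mul(-1, J))) = Add(-2, Add(Mul(-1, J), Mul(Pow(J, -1), Add(9, J, Mul(2, V))))) = Add(-2, Mul(-1, J), Mul(Pow(J, -1), Add(9, J, Mul(2, V)))))
Function('q')(o, N) = Add(Rational(-150, 7), Mul(Rational(-1, 7), N, o)) (Function('q')(o, N) = Add(Rational(6, 7), Mul(Rational(-1, 7), Add(Mul(N, o), 156))) = Add(Rational(6, 7), Mul(Rational(-1, 7), Add(156, Mul(N, o)))) = Add(Rational(6, 7), Add(Rational(-156, 7), Mul(Rational(-1, 7), N, o))) = Add(Rational(-150, 7), Mul(Rational(-1, 7), N, o)))
Mul(Add(6723, 21990), Pow(Add(Function('q')(-180, Function('b')(13, 0)), 20406), -1)) = Mul(Add(6723, 21990), Pow(Add(Add(Rational(-150, 7), Mul(Rational(-1, 7), Mul(Pow(13, -1), Add(9, Mul(-1, 13), Mul(-1, Pow(13, 2)), Mul(2, 0))), -180)), 20406), -1)) = Mul(28713, Pow(Add(Add(Rational(-150, 7), Mul(Rational(-1, 7), Mul(Rational(1, 13), Add(9, -13, Mul(-1, 169), 0)), -180)), 20406), -1)) = Mul(28713, Pow(Add(Add(Rational(-150, 7), Mul(Rational(-1, 7), Mul(Rational(1, 13), Add(9, -13, -169, 0)), -180)), 20406), -1)) = Mul(28713, Pow(Add(Add(Rational(-150, 7), Mul(Rational(-1, 7), Mul(Rational(1, 13), -173), -180)), 20406), -1)) = Mul(28713, Pow(Add(Add(Rational(-150, 7), Mul(Rational(-1, 7), Rational(-173, 13), -180)), 20406), -1)) = Mul(28713, Pow(Add(Add(Rational(-150, 7), Rational(-31140, 91)), 20406), -1)) = Mul(28713, Pow(Add(Rational(-33090, 91), 20406), -1)) = Mul(28713, Pow(Rational(1823856, 91), -1)) = Mul(28713, Rational(91, 1823856)) = Rational(870961, 607952)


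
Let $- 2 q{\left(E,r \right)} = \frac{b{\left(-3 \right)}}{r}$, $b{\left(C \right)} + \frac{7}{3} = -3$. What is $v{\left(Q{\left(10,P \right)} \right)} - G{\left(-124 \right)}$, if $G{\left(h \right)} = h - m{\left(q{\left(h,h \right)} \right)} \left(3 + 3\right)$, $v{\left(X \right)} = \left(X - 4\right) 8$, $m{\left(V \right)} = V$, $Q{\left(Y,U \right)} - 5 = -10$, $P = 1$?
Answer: $\frac{1608}{31} \approx 51.871$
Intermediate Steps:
$Q{\left(Y,U \right)} = -5$ ($Q{\left(Y,U \right)} = 5 - 10 = -5$)
$b{\left(C \right)} = - \frac{16}{3}$ ($b{\left(C \right)} = - \frac{7}{3} - 3 = - \frac{16}{3}$)
$q{\left(E,r \right)} = \frac{8}{3 r}$ ($q{\left(E,r \right)} = - \frac{\left(- \frac{16}{3}\right) \frac{1}{r}}{2} = \frac{8}{3 r}$)
$v{\left(X \right)} = -32 + 8 X$ ($v{\left(X \right)} = \left(-4 + X\right) 8 = -32 + 8 X$)
$G{\left(h \right)} = h - \frac{16}{h}$ ($G{\left(h \right)} = h - \frac{8}{3 h} \left(3 + 3\right) = h - \frac{8}{3 h} 6 = h - \frac{16}{h}$)
$v{\left(Q{\left(10,P \right)} \right)} - G{\left(-124 \right)} = \left(-32 + 8 \left(-5\right)\right) - \left(-124 - \frac{16}{-124}\right) = \left(-32 - 40\right) - \left(-124 - - \frac{4}{31}\right) = -72 - \left(-124 + \frac{4}{31}\right) = -72 - - \frac{3840}{31} = -72 + \frac{3840}{31} = \frac{1608}{31}$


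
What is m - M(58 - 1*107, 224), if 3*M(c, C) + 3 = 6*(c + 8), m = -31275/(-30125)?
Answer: 101266/1205 ≈ 84.038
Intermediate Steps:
m = 1251/1205 (m = -31275*(-1/30125) = 1251/1205 ≈ 1.0382)
M(c, C) = 15 + 2*c (M(c, C) = -1 + (6*(c + 8))/3 = -1 + (6*(8 + c))/3 = -1 + (48 + 6*c)/3 = -1 + (16 + 2*c) = 15 + 2*c)
m - M(58 - 1*107, 224) = 1251/1205 - (15 + 2*(58 - 1*107)) = 1251/1205 - (15 + 2*(58 - 107)) = 1251/1205 - (15 + 2*(-49)) = 1251/1205 - (15 - 98) = 1251/1205 - 1*(-83) = 1251/1205 + 83 = 101266/1205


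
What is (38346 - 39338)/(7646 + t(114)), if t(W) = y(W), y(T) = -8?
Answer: -496/3819 ≈ -0.12988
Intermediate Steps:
t(W) = -8
(38346 - 39338)/(7646 + t(114)) = (38346 - 39338)/(7646 - 8) = -992/7638 = -992*1/7638 = -496/3819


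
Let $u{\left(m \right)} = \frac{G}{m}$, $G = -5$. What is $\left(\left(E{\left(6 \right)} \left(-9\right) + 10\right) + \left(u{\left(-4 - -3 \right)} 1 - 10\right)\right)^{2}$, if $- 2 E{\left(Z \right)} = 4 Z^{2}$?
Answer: $426409$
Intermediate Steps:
$E{\left(Z \right)} = - 2 Z^{2}$ ($E{\left(Z \right)} = - \frac{4 Z^{2}}{2} = - 2 Z^{2}$)
$u{\left(m \right)} = - \frac{5}{m}$
$\left(\left(E{\left(6 \right)} \left(-9\right) + 10\right) + \left(u{\left(-4 - -3 \right)} 1 - 10\right)\right)^{2} = \left(\left(- 2 \cdot 6^{2} \left(-9\right) + 10\right) - \left(10 - - \frac{5}{-4 - -3} \cdot 1\right)\right)^{2} = \left(\left(\left(-2\right) 36 \left(-9\right) + 10\right) - \left(10 - - \frac{5}{-4 + 3} \cdot 1\right)\right)^{2} = \left(\left(\left(-72\right) \left(-9\right) + 10\right) - \left(10 - - \frac{5}{-1} \cdot 1\right)\right)^{2} = \left(\left(648 + 10\right) - \left(10 - \left(-5\right) \left(-1\right) 1\right)\right)^{2} = \left(658 + \left(5 \cdot 1 - 10\right)\right)^{2} = \left(658 + \left(5 - 10\right)\right)^{2} = \left(658 - 5\right)^{2} = 653^{2} = 426409$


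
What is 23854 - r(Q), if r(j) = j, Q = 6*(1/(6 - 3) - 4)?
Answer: 23876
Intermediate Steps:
Q = -22 (Q = 6*(1/3 - 4) = 6*(-11/3) = -22)
23854 - r(Q) = 23854 - 1*(-22) = 23854 + 22 = 23876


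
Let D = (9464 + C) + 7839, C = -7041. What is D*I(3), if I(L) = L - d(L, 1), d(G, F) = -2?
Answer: 51310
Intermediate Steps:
D = 10262 (D = (9464 - 7041) + 7839 = 2423 + 7839 = 10262)
I(L) = 2 + L (I(L) = L - 1*(-2) = L + 2 = 2 + L)
D*I(3) = 10262*(2 + 3) = 10262*5 = 51310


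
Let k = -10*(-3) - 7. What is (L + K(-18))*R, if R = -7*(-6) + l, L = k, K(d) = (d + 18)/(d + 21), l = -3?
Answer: 897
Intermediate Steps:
K(d) = (18 + d)/(21 + d)
k = 23 (k = 30 - 7 = 23)
L = 23
R = 39 (R = -7*(-6) - 3 = 42 - 3 = 39)
(L + K(-18))*R = (23 + (18 - 18)/(21 - 18))*39 = (23 + 0/3)*39 = (23 + (⅓)*0)*39 = (23 + 0)*39 = 23*39 = 897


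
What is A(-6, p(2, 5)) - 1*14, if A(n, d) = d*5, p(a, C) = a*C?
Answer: 36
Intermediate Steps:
p(a, C) = C*a
A(n, d) = 5*d
A(-6, p(2, 5)) - 1*14 = 5*(5*2) - 1*14 = 5*10 - 14 = 50 - 14 = 36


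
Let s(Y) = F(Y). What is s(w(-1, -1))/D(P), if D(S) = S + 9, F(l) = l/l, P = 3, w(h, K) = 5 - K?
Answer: 1/12 ≈ 0.083333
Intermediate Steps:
F(l) = 1
s(Y) = 1
D(S) = 9 + S
s(w(-1, -1))/D(P) = 1/(9 + 3) = 1/12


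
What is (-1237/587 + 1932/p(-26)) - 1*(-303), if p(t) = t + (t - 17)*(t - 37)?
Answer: 475016276/1574921 ≈ 301.61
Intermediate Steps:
p(t) = t + (-37 + t)*(-17 + t) (p(t) = t + (-17 + t)*(-37 + t) = t + (-37 + t)*(-17 + t))
(-1237/587 + 1932/p(-26)) - 1*(-303) = (-1237/587 + 1932/(629 + (-26)² - 53*(-26))) - 1*(-303) = (-1237*1/587 + 1932/(629 + 676 + 1378)) + 303 = (-1237/587 + 1932/2683) + 303 = -2184787/1574921 + 303 = 475016276/1574921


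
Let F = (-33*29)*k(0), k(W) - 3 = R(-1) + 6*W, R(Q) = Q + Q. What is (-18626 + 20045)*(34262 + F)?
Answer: 47259795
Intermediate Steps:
R(Q) = 2*Q
k(W) = 1 + 6*W (k(W) = 3 + (2*(-1) + 6*W) = 3 + (-2 + 6*W) = 1 + 6*W)
F = -957 (F = (-33*29)*(1 + 6*0) = -957*(1 + 0) = -957*1 = -957)
(-18626 + 20045)*(34262 + F) = (-18626 + 20045)*(34262 - 957) = 1419*33305 = 47259795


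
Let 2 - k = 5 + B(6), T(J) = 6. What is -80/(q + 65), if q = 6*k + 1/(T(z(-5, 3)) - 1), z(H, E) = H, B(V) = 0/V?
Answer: -100/59 ≈ -1.6949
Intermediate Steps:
B(V) = 0
k = -3 (k = 2 - (5 + 0) = 2 - 1*5 = 2 - 5 = -3)
q = -89/5 (q = 6*(-3) + 1/(6 - 1) = -18 + 1/5 = -18 + ⅕ = -89/5 ≈ -17.800)
-80/(q + 65) = -80/(-89/5 + 65) = -80/236/5 = -80*5/236 = -100/59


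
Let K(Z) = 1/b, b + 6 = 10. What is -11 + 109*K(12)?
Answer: 65/4 ≈ 16.250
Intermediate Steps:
b = 4 (b = -6 + 10 = 4)
K(Z) = 1/4
-11 + 109*K(12) = -11 + 109*(1/4) = -11 + 109/4 = 65/4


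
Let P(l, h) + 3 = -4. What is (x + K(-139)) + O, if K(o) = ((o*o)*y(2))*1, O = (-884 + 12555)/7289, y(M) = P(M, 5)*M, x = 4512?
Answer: -1938731127/7289 ≈ -2.6598e+5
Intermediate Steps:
P(l, h) = -7 (P(l, h) = -3 - 4 = -7)
y(M) = -7*M
O = 11671/7289 (O = 11671*(1/7289) = 11671/7289 ≈ 1.6012)
K(o) = -14*o² (K(o) = ((o*o)*(-7*2))*1 = (o²*(-14))*1 = -14*o²*1 = -14*o²)
(x + K(-139)) + O = (4512 - 14*(-139)²) + 11671/7289 = (4512 - 14*19321) + 11671/7289 = (4512 - 270494) + 11671/7289 = -265982 + 11671/7289 = -1938731127/7289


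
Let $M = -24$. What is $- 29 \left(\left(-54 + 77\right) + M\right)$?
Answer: $29$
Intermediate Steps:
$- 29 \left(\left(-54 + 77\right) + M\right) = - 29 \left(\left(-54 + 77\right) - 24\right) = - 29 \left(23 - 24\right) = \left(-29\right) \left(-1\right) = 29$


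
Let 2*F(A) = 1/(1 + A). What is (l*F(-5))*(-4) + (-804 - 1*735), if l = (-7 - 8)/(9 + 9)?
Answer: -18473/12 ≈ -1539.4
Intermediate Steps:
F(A) = 1/(2*(1 + A))
l = -⅚ (l = -15/18 = -15*1/18 = -⅚ ≈ -0.83333)
(l*F(-5))*(-4) + (-804 - 1*735) = -5/(12*(1 - 5))*(-4) + (-804 - 1*735) = -5/(12*(-4))*(-4) + (-804 - 735) = -5*(-1)/(12*4)*(-4) - 1539 = -⅚*(-⅛)*(-4) - 1539 = (5/48)*(-4) - 1539 = -5/12 - 1539 = -18473/12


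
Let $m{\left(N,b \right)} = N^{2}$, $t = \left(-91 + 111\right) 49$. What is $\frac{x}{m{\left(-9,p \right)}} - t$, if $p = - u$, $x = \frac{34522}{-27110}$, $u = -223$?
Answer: $- \frac{1076013161}{1097955} \approx -980.02$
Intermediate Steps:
$x = - \frac{17261}{13555}$ ($x = 34522 \left(- \frac{1}{27110}\right) = - \frac{17261}{13555} \approx -1.2734$)
$p = 223$ ($p = \left(-1\right) \left(-223\right) = 223$)
$t = 980$ ($t = 20 \cdot 49 = 980$)
$\frac{x}{m{\left(-9,p \right)}} - t = - \frac{17261}{13555 \left(-9\right)^{2}} - 980 = - \frac{17261}{13555 \cdot 81} - 980 = \left(- \frac{17261}{13555}\right) \frac{1}{81} - 980 = - \frac{17261}{1097955} - 980 = - \frac{1076013161}{1097955}$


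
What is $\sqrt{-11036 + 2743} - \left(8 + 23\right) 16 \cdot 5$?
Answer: $-2480 + i \sqrt{8293} \approx -2480.0 + 91.066 i$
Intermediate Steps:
$\sqrt{-11036 + 2743} - \left(8 + 23\right) 16 \cdot 5 = \sqrt{-8293} - 31 \cdot 16 \cdot 5 = i \sqrt{8293} - 496 \cdot 5 = i \sqrt{8293} - 2480 = -2480 + i \sqrt{8293}$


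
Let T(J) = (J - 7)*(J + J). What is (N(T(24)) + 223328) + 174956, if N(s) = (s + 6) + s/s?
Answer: 399107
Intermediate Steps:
T(J) = 2*J*(-7 + J) (T(J) = (-7 + J)*(2*J) = 2*J*(-7 + J))
N(s) = 7 + s (N(s) = (6 + s) + 1 = 7 + s)
(N(T(24)) + 223328) + 174956 = ((7 + 2*24*(-7 + 24)) + 223328) + 174956 = ((7 + 2*24*17) + 223328) + 174956 = ((7 + 816) + 223328) + 174956 = (823 + 223328) + 174956 = 224151 + 174956 = 399107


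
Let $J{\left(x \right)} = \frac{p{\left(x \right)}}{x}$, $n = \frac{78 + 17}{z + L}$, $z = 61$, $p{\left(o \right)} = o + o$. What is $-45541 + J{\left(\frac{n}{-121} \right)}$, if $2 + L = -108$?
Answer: $-45539$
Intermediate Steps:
$L = -110$ ($L = -2 - 108 = -110$)
$p{\left(o \right)} = 2 o$
$n = - \frac{95}{49}$ ($n = \frac{78 + 17}{61 - 110} = \frac{95}{-49} = 95 \left(- \frac{1}{49}\right) = - \frac{95}{49} \approx -1.9388$)
$J{\left(x \right)} = 2$ ($J{\left(x \right)} = \frac{2 x}{x} = 2$)
$-45541 + J{\left(\frac{n}{-121} \right)} = -45541 + 2 = -45539$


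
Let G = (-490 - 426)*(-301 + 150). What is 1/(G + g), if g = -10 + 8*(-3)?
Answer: 1/138282 ≈ 7.2316e-6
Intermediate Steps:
G = 138316 (G = -916*(-151) = 138316)
g = -34 (g = -10 - 24 = -34)
1/(G + g) = 1/(138316 - 34) = 1/138282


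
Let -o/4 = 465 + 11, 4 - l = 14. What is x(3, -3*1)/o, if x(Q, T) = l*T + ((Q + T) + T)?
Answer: -27/1904 ≈ -0.014181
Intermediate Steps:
l = -10 (l = 4 - 1*14 = 4 - 14 = -10)
x(Q, T) = Q - 8*T (x(Q, T) = -10*T + ((Q + T) + T) = -10*T + (Q + 2*T) = Q - 8*T)
o = -1904 (o = -4*(465 + 11) = -4*476 = -1904)
x(3, -3*1)/o = (3 - (-24))/(-1904) = (3 - 8*(-3))*(-1/1904) = (3 + 24)*(-1/1904) = 27*(-1/1904) = -27/1904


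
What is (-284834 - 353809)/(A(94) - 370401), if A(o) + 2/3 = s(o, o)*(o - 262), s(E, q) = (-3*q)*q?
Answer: -1915929/12248827 ≈ -0.15642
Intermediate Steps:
s(E, q) = -3*q²
A(o) = -⅔ - 3*o²*(-262 + o) (A(o) = -⅔ + (-3*o²)*(o - 262) = -⅔ + (-3*o²)*(-262 + o) = -⅔ - 3*o²*(-262 + o))
(-284834 - 353809)/(A(94) - 370401) = (-284834 - 353809)/((-⅔ - 3*94³ + 786*94²) - 370401) = -638643/((-⅔ - 3*830584 + 786*8836) - 370401) = -638643/((-⅔ - 2491752 + 6945096) - 370401) = -638643/(13360030/3 - 370401) = -638643/12248827/3 = -638643*3/12248827 = -1915929/12248827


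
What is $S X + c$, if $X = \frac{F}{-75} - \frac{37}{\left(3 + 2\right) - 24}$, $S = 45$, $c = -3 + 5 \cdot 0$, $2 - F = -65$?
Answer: $\frac{4221}{95} \approx 44.432$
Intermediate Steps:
$F = 67$ ($F = 2 - -65 = 2 + 65 = 67$)
$c = -3$ ($c = -3 + 0 = -3$)
$X = \frac{1502}{1425}$ ($X = \frac{67}{-75} - \frac{37}{\left(3 + 2\right) - 24} = 67 \left(- \frac{1}{75}\right) - \frac{37}{5 - 24} = - \frac{67}{75} - \frac{37}{-19} = - \frac{67}{75} - - \frac{37}{19} = - \frac{67}{75} + \frac{37}{19} = \frac{1502}{1425} \approx 1.054$)
$S X + c = 45 \cdot \frac{1502}{1425} - 3 = \frac{4506}{95} - 3 = \frac{4221}{95}$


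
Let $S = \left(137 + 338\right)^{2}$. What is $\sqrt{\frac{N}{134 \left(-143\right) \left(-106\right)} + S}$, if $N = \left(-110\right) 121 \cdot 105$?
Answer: $\frac{5 \sqrt{76929680140534}}{92326} \approx 475.0$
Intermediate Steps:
$N = -1397550$ ($N = \left(-13310\right) 105 = -1397550$)
$S = 225625$ ($S = 475^{2} = 225625$)
$\sqrt{\frac{N}{134 \left(-143\right) \left(-106\right)} + S} = \sqrt{- \frac{1397550}{134 \left(-143\right) \left(-106\right)} + 225625} = \sqrt{- \frac{1397550}{\left(-19162\right) \left(-106\right)} + 225625} = \sqrt{- \frac{1397550}{2031172} + 225625} = \sqrt{\left(-1397550\right) \frac{1}{2031172} + 225625} = \sqrt{- \frac{63525}{92326} + 225625} = \sqrt{\frac{20830990225}{92326}} = \frac{5 \sqrt{76929680140534}}{92326}$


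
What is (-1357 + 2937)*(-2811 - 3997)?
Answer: -10756640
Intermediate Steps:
(-1357 + 2937)*(-2811 - 3997) = 1580*(-6808) = -10756640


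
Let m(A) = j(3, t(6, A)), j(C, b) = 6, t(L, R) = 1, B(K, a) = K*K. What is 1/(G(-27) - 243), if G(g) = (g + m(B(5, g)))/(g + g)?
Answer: -18/4367 ≈ -0.0041218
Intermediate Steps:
B(K, a) = K²
m(A) = 6
G(g) = (6 + g)/(2*g) (G(g) = (g + 6)/(g + g) = (6 + g)/((2*g)) = (6 + g)*(1/(2*g)) = (6 + g)/(2*g))
1/(G(-27) - 243) = 1/((½)*(6 - 27)/(-27) - 243) = 1/((½)*(-1/27)*(-21) - 243) = 1/(7/18 - 243) = 1/(-4367/18) = -18/4367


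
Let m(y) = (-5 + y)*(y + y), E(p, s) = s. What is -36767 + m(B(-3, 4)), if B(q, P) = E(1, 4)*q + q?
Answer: -36167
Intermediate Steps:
B(q, P) = 5*q (B(q, P) = 4*q + q = 5*q)
m(y) = 2*y*(-5 + y) (m(y) = (-5 + y)*(2*y) = 2*y*(-5 + y))
-36767 + m(B(-3, 4)) = -36767 + 2*(5*(-3))*(-5 + 5*(-3)) = -36767 + 2*(-15)*(-5 - 15) = -36767 + 2*(-15)*(-20) = -36767 + 600 = -36167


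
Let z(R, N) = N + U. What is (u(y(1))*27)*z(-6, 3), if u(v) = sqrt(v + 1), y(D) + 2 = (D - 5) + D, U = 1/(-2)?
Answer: 135*I ≈ 135.0*I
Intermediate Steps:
U = -1/2 ≈ -0.50000
y(D) = -7 + 2*D (y(D) = -2 + ((D - 5) + D) = -2 + ((-5 + D) + D) = -2 + (-5 + 2*D) = -7 + 2*D)
u(v) = sqrt(1 + v)
z(R, N) = -1/2 + N (z(R, N) = N - 1/2 = -1/2 + N)
(u(y(1))*27)*z(-6, 3) = (sqrt(1 + (-7 + 2*1))*27)*(-1/2 + 3) = (sqrt(1 + (-7 + 2))*27)*(5/2) = (sqrt(1 - 5)*27)*(5/2) = (sqrt(-4)*27)*(5/2) = ((2*I)*27)*(5/2) = (54*I)*(5/2) = 135*I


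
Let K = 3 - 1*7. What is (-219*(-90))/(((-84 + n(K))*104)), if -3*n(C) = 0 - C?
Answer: -29565/13312 ≈ -2.2209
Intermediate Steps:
K = -4 (K = 3 - 7 = -4)
n(C) = C/3 (n(C) = -(0 - C)/3 = -(-1)*C/3 = C/3)
(-219*(-90))/(((-84 + n(K))*104)) = (-219*(-90))/(((-84 + (⅓)*(-4))*104)) = 19710/(((-84 - 4/3)*104)) = 19710/((-256/3*104)) = 19710/(-26624/3) = 19710*(-3/26624) = -29565/13312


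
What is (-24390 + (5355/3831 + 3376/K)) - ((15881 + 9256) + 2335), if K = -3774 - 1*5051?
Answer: -584448664077/11269525 ≈ -51861.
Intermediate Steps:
K = -8825 (K = -3774 - 5051 = -8825)
(-24390 + (5355/3831 + 3376/K)) - ((15881 + 9256) + 2335) = (-24390 + (5355/3831 + 3376/(-8825))) - ((15881 + 9256) + 2335) = (-24390 + (5355*(1/3831) + 3376*(-1/8825))) - (25137 + 2335) = (-24390 + (1785/1277 - 3376/8825)) - 1*27472 = (-24390 + 11441473/11269525) - 27472 = -274852273277/11269525 - 27472 = -584448664077/11269525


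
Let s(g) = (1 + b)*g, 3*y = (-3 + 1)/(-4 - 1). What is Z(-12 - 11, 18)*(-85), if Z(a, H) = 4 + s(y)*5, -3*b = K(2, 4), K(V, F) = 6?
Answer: -850/3 ≈ -283.33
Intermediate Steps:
b = -2 (b = -⅓*6 = -2)
y = 2/15 (y = ((-3 + 1)/(-4 - 1))/3 = (-2/(-5))/3 = (-2*(-⅕))/3 = (⅓)*(⅖) = 2/15 ≈ 0.13333)
s(g) = -g (s(g) = (1 - 2)*g = -g)
Z(a, H) = 10/3 (Z(a, H) = 4 - 1*2/15*5 = 4 - 2/15*5 = 4 - ⅔ = 10/3)
Z(-12 - 11, 18)*(-85) = (10/3)*(-85) = -850/3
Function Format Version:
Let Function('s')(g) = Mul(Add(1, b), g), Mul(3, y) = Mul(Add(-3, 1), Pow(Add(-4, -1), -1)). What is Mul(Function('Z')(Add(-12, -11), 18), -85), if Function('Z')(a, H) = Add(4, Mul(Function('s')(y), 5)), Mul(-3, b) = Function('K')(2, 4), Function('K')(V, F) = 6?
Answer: Rational(-850, 3) ≈ -283.33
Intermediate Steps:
b = -2 (b = Mul(Rational(-1, 3), 6) = -2)
y = Rational(2, 15) (y = Mul(Rational(1, 3), Mul(Add(-3, 1), Pow(Add(-4, -1), -1))) = Mul(Rational(1, 3), Mul(-2, Pow(-5, -1))) = Mul(Rational(1, 3), Mul(-2, Rational(-1, 5))) = Mul(Rational(1, 3), Rational(2, 5)) = Rational(2, 15) ≈ 0.13333)
Function('s')(g) = Mul(-1, g) (Function('s')(g) = Mul(Add(1, -2), g) = Mul(-1, g))
Function('Z')(a, H) = Rational(10, 3) (Function('Z')(a, H) = Add(4, Mul(Mul(-1, Rational(2, 15)), 5)) = Add(4, Mul(Rational(-2, 15), 5)) = Add(4, Rational(-2, 3)) = Rational(10, 3))
Mul(Function('Z')(Add(-12, -11), 18), -85) = Mul(Rational(10, 3), -85) = Rational(-850, 3)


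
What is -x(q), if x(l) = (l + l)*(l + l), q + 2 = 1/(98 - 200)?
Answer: -42025/2601 ≈ -16.157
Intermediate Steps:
q = -205/102 (q = -2 + 1/(98 - 200) = -2 + 1/(-102) = -2 - 1/102 = -205/102 ≈ -2.0098)
x(l) = 4*l**2 (x(l) = (2*l)*(2*l) = 4*l**2)
-x(q) = -4*(-205/102)**2 = -4*42025/10404 = -1*42025/2601 = -42025/2601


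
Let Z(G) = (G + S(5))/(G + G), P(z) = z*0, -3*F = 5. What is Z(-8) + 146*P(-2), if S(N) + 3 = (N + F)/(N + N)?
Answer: ⅔ ≈ 0.66667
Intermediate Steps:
F = -5/3 (F = -⅓*5 = -5/3 ≈ -1.6667)
P(z) = 0
S(N) = -3 + (-5/3 + N)/(2*N) (S(N) = -3 + (N - 5/3)/(N + N) = -3 + (-5/3 + N)/((2*N)) = -3 + (-5/3 + N)*(1/(2*N)) = -3 + (-5/3 + N)/(2*N))
Z(G) = (-8/3 + G)/(2*G) (Z(G) = (G + (⅚)*(-1 - 3*5)/5)/(G + G) = (G + (⅚)*(⅕)*(-1 - 15))/((2*G)) = (G + (⅚)*(⅕)*(-16))*(1/(2*G)) = (G - 8/3)*(1/(2*G)) = (-8/3 + G)*(1/(2*G)) = (-8/3 + G)/(2*G))
Z(-8) + 146*P(-2) = (⅙)*(-8 + 3*(-8))/(-8) + 146*0 = (⅙)*(-⅛)*(-8 - 24) + 0 = (⅙)*(-⅛)*(-32) + 0 = ⅔ + 0 = ⅔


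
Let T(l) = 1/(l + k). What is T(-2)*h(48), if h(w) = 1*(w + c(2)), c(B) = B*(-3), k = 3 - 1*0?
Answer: 42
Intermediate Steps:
k = 3 (k = 3 + 0 = 3)
T(l) = 1/(3 + l) (T(l) = 1/(l + 3) = 1/(3 + l))
c(B) = -3*B
h(w) = -6 + w (h(w) = 1*(w - 3*2) = 1*(w - 6) = 1*(-6 + w) = -6 + w)
T(-2)*h(48) = (-6 + 48)/(3 - 2) = 42/1 = 1*42 = 42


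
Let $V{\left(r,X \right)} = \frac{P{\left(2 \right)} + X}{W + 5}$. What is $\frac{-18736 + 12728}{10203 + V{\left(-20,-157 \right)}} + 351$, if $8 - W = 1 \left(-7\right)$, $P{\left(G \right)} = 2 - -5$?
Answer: $\frac{7145225}{20391} \approx 350.41$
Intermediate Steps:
$P{\left(G \right)} = 7$ ($P{\left(G \right)} = 2 + 5 = 7$)
$W = 15$ ($W = 8 - 1 \left(-7\right) = 8 - -7 = 8 + 7 = 15$)
$V{\left(r,X \right)} = \frac{7}{20} + \frac{X}{20}$ ($V{\left(r,X \right)} = \frac{7 + X}{15 + 5} = \frac{7 + X}{20} = \left(7 + X\right) \frac{1}{20} = \frac{7}{20} + \frac{X}{20}$)
$\frac{-18736 + 12728}{10203 + V{\left(-20,-157 \right)}} + 351 = \frac{-18736 + 12728}{10203 + \left(\frac{7}{20} + \frac{1}{20} \left(-157\right)\right)} + 351 = - \frac{6008}{10203 + \left(\frac{7}{20} - \frac{157}{20}\right)} + 351 = - \frac{6008}{10203 - \frac{15}{2}} + 351 = - \frac{6008}{\frac{20391}{2}} + 351 = \left(-6008\right) \frac{2}{20391} + 351 = - \frac{12016}{20391} + 351 = \frac{7145225}{20391}$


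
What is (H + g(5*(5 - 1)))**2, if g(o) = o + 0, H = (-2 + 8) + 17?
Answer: 1849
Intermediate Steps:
H = 23 (H = 6 + 17 = 23)
g(o) = o
(H + g(5*(5 - 1)))**2 = (23 + 5*(5 - 1))**2 = (23 + 5*4)**2 = (23 + 20)**2 = 43**2 = 1849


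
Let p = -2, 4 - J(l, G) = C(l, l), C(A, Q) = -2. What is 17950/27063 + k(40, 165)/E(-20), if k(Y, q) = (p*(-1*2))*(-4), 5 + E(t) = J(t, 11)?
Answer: -415058/27063 ≈ -15.337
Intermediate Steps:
J(l, G) = 6 (J(l, G) = 4 - 1*(-2) = 4 + 2 = 6)
E(t) = 1 (E(t) = -5 + 6 = 1)
k(Y, q) = -16 (k(Y, q) = -(-2)*2*(-4) = -2*(-2)*(-4) = 4*(-4) = -16)
17950/27063 + k(40, 165)/E(-20) = 17950/27063 - 16/1 = 17950*(1/27063) - 16*1 = 17950/27063 - 16 = -415058/27063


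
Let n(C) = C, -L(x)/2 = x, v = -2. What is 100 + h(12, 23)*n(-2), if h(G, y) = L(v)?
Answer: 92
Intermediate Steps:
L(x) = -2*x
h(G, y) = 4 (h(G, y) = -2*(-2) = 4)
100 + h(12, 23)*n(-2) = 100 + 4*(-2) = 100 - 8 = 92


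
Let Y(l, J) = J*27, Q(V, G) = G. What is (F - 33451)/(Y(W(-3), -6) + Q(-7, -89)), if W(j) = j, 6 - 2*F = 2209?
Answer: 69105/502 ≈ 137.66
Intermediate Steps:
F = -2203/2 (F = 3 - ½*2209 = 3 - 2209/2 = -2203/2 ≈ -1101.5)
Y(l, J) = 27*J
(F - 33451)/(Y(W(-3), -6) + Q(-7, -89)) = (-2203/2 - 33451)/(27*(-6) - 89) = -69105/(2*(-162 - 89)) = -69105/2/(-251) = -69105/2*(-1/251) = 69105/502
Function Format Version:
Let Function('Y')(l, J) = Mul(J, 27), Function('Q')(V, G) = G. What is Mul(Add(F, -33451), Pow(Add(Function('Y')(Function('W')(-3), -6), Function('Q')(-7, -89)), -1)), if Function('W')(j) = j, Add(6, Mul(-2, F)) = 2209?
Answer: Rational(69105, 502) ≈ 137.66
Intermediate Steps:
F = Rational(-2203, 2) (F = Add(3, Mul(Rational(-1, 2), 2209)) = Add(3, Rational(-2209, 2)) = Rational(-2203, 2) ≈ -1101.5)
Function('Y')(l, J) = Mul(27, J)
Mul(Add(F, -33451), Pow(Add(Function('Y')(Function('W')(-3), -6), Function('Q')(-7, -89)), -1)) = Mul(Add(Rational(-2203, 2), -33451), Pow(Add(Mul(27, -6), -89), -1)) = Mul(Rational(-69105, 2), Pow(Add(-162, -89), -1)) = Mul(Rational(-69105, 2), Pow(-251, -1)) = Mul(Rational(-69105, 2), Rational(-1, 251)) = Rational(69105, 502)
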